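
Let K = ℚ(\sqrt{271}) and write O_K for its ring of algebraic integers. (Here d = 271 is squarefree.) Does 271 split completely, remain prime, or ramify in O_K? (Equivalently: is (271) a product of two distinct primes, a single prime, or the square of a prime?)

p ramifies

271 mod 4 = 3, hence disc K = 4·271 = 1084 and O_K = ℤ[√271].
Ramification test: 271 | 1084. The prime 271 ramifies in K.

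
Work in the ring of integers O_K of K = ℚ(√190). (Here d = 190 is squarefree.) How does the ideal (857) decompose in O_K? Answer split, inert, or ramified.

Since 190 ≢ 1 mod 4, the ring of integers is ℤ[√190] with discriminant 4·190 = 760.
disc(K) = 760 is not divisible by 857; 857 is unramified.
(190/857) = 190^428 mod 857 = 1, giving Legendre symbol 1.
Legendre symbol 1 ⇒ 857 is split.

split — (857) = 𝔭₁𝔭₂ with 𝔭₁ ≠ 𝔭₂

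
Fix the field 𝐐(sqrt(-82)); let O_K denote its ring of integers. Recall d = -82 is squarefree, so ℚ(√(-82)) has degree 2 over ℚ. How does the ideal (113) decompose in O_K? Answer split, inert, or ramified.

-82 mod 4 = 2, hence disc K = 4·(-82) = -328 and O_K = ℤ[√-82].
disc(K) = -328 is not divisible by 113; 113 is unramified.
Compute (-82/113) via Euler: 31^((113-1)/2) mod 113 = 1, so (-82/113) = 1.
Legendre symbol 1 ⇒ 113 is split.

split — (113) = 𝔭₁𝔭₂ with 𝔭₁ ≠ 𝔭₂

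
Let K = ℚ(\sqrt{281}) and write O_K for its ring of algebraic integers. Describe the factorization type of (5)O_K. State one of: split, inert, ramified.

split — (5) = 𝔭₁𝔭₂ with 𝔭₁ ≠ 𝔭₂

d = 281 ≡ 1 (mod 4), so O_K = ℤ[(1+√281)/2] and disc(K) = d = 281.
disc(K) = 281 is not divisible by 5; 5 is unramified.
Euler's criterion: 281^2 mod 5 = 1. Thus (281|5) = 1.
Legendre symbol 1 ⇒ 5 is split.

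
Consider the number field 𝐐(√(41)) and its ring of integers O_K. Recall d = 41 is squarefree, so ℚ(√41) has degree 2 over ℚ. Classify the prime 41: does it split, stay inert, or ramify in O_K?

d = 41 ≡ 1 (mod 4), so O_K = ℤ[(1+√41)/2] and disc(K) = d = 41.
disc(K) = 41 = 41·1, so p = 41 is ramified.

ramified — (41) = 𝔭²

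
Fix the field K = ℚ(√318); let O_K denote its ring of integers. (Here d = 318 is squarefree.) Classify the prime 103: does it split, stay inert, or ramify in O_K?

p splits

318 mod 4 = 2, hence disc K = 4·318 = 1272 and O_K = ℤ[√318].
103 ∤ 1272, so 103 is unramified.
Euler's criterion: 318^51 mod 103 = 1. Thus (318|103) = 1.
(318/103) = 1, so 103 splits.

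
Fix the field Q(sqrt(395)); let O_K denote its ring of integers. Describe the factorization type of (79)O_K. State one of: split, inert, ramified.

Since 395 ≢ 1 mod 4, the ring of integers is ℤ[√395] with discriminant 4·395 = 1580.
Ramification test: 79 | 1580. The prime 79 ramifies in K.

ramifies in O_K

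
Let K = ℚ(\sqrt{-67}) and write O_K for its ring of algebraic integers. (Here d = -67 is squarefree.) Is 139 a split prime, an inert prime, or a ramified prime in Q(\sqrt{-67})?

d = -67 ≡ 1 (mod 4), so O_K = ℤ[(1+√-67)/2] and disc(K) = d = -67.
139 ∤ -67, so 139 is unramified.
Legendre symbol by Euler's criterion: (-67/139) ≡ (-67)^69 ≡ 138 (mod 139), i.e. (-67/139) = -1.
d is a non-residue mod p, hence 139 remains inert in O_K.

139 remains inert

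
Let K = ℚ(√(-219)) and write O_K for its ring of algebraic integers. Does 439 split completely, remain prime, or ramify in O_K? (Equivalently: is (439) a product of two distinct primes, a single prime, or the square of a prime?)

439 splits in O_K

Since -219 ≡ 1 mod 4, the ring of integers is ℤ[(1+√-219)/2] with discriminant -219.
439 ∤ -219, so 439 is unramified.
Legendre symbol by Euler's criterion: (-219/439) ≡ (-219)^219 ≡ 1 (mod 439), i.e. (-219/439) = 1.
d is a quadratic residue mod p, hence 439 splits in O_K.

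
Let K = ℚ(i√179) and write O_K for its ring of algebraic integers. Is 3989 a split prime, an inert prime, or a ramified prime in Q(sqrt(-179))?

p splits

Since -179 ≡ 1 mod 4, the ring of integers is ℤ[(1+√-179)/2] with discriminant -179.
disc(K) = -179 is not divisible by 3989; 3989 is unramified.
Compute (-179/3989) via Euler: 3810^((3989-1)/2) mod 3989 = 1, so (-179/3989) = 1.
d is a quadratic residue mod p, hence 3989 splits in O_K.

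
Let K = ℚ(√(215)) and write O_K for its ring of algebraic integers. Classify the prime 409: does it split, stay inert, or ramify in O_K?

215 mod 4 = 3, hence disc K = 4·215 = 860 and O_K = ℤ[√215].
disc(K) = 860 is not divisible by 409; 409 is unramified.
Euler's criterion: 215^204 mod 409 = 408. Thus (215|409) = -1.
d is a non-residue mod p, hence 409 remains inert in O_K.

inert — (409) stays prime in O_K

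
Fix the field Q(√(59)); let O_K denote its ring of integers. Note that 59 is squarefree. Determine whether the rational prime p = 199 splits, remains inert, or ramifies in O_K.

59 mod 4 = 3, hence disc K = 4·59 = 236 and O_K = ℤ[√59].
Since gcd(199, 236) = 1 the prime 199 does not ramify.
Euler's criterion: 59^99 mod 199 = 198. Thus (59|199) = -1.
d is a non-residue mod p, hence 199 remains inert in O_K.

p is inert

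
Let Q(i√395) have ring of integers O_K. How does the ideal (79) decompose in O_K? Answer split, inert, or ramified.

ramifies in O_K

Since -395 ≡ 1 mod 4, the ring of integers is ℤ[(1+√-395)/2] with discriminant -395.
Ramification test: 79 | -395. The prime 79 ramifies in K.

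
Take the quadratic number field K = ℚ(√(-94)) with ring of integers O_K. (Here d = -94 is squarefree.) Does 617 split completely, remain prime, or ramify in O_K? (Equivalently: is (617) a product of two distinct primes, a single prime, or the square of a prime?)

split

-94 mod 4 = 2, hence disc K = 4·(-94) = -376 and O_K = ℤ[√-94].
617 ∤ -376, so 617 is unramified.
Compute (-94/617) via Euler: 523^((617-1)/2) mod 617 = 1, so (-94/617) = 1.
d is a quadratic residue mod p, hence 617 splits in O_K.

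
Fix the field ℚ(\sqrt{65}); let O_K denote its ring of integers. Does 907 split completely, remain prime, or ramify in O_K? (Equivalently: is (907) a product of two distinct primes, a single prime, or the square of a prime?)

p is inert

65 mod 4 = 1, hence disc K = 65 and O_K = ℤ[(1+√65)/2].
disc(K) = 65 is not divisible by 907; 907 is unramified.
(65/907) = 65^453 mod 907 = 906, giving Legendre symbol -1.
d is a non-residue mod p, hence 907 remains inert in O_K.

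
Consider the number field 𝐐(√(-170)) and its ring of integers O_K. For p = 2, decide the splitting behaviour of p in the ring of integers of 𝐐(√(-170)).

-170 mod 4 = 2, hence disc K = 4·(-170) = -680 and O_K = ℤ[√-170].
disc(K) = -680 = 2·(-340), so p = 2 is ramified.

ramified — (2) = 𝔭²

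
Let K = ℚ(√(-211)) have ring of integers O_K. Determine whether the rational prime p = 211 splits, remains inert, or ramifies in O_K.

-211 mod 4 = 1, hence disc K = -211 and O_K = ℤ[(1+√-211)/2].
211 divides disc(K) = -211, so 211 ramifies.

ramifies in O_K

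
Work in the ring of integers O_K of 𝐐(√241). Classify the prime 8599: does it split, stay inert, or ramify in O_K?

split

Since 241 ≡ 1 mod 4, the ring of integers is ℤ[(1+√241)/2] with discriminant 241.
disc(K) = 241 is not divisible by 8599; 8599 is unramified.
Legendre symbol by Euler's criterion: (241/8599) ≡ 241^4299 ≡ 1 (mod 8599), i.e. (241/8599) = 1.
Legendre symbol 1 ⇒ 8599 is split.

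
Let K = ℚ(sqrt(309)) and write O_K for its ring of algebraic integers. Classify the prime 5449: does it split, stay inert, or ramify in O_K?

splits completely

309 mod 4 = 1, hence disc K = 309 and O_K = ℤ[(1+√309)/2].
disc(K) = 309 is not divisible by 5449; 5449 is unramified.
Compute (309/5449) via Euler: 309^((5449-1)/2) mod 5449 = 1, so (309/5449) = 1.
Legendre symbol 1 ⇒ 5449 is split.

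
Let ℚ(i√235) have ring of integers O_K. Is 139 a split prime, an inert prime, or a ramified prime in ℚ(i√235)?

p is inert

-235 mod 4 = 1, hence disc K = -235 and O_K = ℤ[(1+√-235)/2].
139 ∤ -235, so 139 is unramified.
Euler's criterion: (-235)^69 mod 139 = 138. Thus (-235|139) = -1.
(-235/139) = -1, so 139 is inert.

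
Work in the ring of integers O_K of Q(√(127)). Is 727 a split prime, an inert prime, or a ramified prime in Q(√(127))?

p splits

Since 127 ≢ 1 mod 4, the ring of integers is ℤ[√127] with discriminant 4·127 = 508.
Since gcd(727, 508) = 1 the prime 727 does not ramify.
Compute (127/727) via Euler: 127^((727-1)/2) mod 727 = 1, so (127/727) = 1.
(127/727) = 1, so 727 splits.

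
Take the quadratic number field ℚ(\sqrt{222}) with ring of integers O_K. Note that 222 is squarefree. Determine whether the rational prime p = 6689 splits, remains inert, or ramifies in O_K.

p splits

222 mod 4 = 2, hence disc K = 4·222 = 888 and O_K = ℤ[√222].
6689 ∤ 888, so 6689 is unramified.
Legendre symbol by Euler's criterion: (222/6689) ≡ 222^3344 ≡ 1 (mod 6689), i.e. (222/6689) = 1.
d is a quadratic residue mod p, hence 6689 splits in O_K.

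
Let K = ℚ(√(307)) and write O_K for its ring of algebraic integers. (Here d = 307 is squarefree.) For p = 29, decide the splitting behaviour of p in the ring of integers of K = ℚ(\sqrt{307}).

Since 307 ≢ 1 mod 4, the ring of integers is ℤ[√307] with discriminant 4·307 = 1228.
29 ∤ 1228, so 29 is unramified.
Euler's criterion: 307^14 mod 29 = 28. Thus (307|29) = -1.
Legendre symbol -1 ⇒ 29 is inert.

inert — (29) stays prime in O_K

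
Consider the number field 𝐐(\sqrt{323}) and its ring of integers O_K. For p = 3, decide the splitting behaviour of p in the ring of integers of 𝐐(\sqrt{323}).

323 mod 4 = 3, hence disc K = 4·323 = 1292 and O_K = ℤ[√323].
Since gcd(3, 1292) = 1 the prime 3 does not ramify.
(323/3) = 2^1 mod 3 = 2, giving Legendre symbol -1.
d is a non-residue mod p, hence 3 remains inert in O_K.

inert — (3) stays prime in O_K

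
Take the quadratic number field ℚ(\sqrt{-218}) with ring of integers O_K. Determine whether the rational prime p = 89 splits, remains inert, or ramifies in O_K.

89 splits in O_K

d = -218 ≡ 2 (mod 4), so O_K = ℤ[√-218] and disc(K) = 4d = -872.
Since gcd(89, -872) = 1 the prime 89 does not ramify.
Compute (-218/89) via Euler: 49^((89-1)/2) mod 89 = 1, so (-218/89) = 1.
Legendre symbol 1 ⇒ 89 is split.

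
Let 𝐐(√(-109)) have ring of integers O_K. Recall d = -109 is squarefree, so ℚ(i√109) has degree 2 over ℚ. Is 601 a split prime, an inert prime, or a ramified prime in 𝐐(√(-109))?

d = -109 ≡ 3 (mod 4), so O_K = ℤ[√-109] and disc(K) = 4d = -436.
601 ∤ -436, so 601 is unramified.
Legendre symbol by Euler's criterion: (-109/601) ≡ (-109)^300 ≡ 600 (mod 601), i.e. (-109/601) = -1.
d is a non-residue mod p, hence 601 remains inert in O_K.

inert — (601) stays prime in O_K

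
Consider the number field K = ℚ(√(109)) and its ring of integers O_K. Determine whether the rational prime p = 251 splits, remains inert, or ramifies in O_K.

251 remains inert

109 mod 4 = 1, hence disc K = 109 and O_K = ℤ[(1+√109)/2].
251 ∤ 109, so 251 is unramified.
Euler's criterion: 109^125 mod 251 = 250. Thus (109|251) = -1.
d is a non-residue mod p, hence 251 remains inert in O_K.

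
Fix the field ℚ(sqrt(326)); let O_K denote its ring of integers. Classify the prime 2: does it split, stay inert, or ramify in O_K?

d = 326 ≡ 2 (mod 4), so O_K = ℤ[√326] and disc(K) = 4d = 1304.
2 divides disc(K) = 1304, so 2 ramifies.

ramified — (2) = 𝔭²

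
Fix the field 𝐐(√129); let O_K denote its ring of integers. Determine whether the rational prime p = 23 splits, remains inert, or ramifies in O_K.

23 remains inert

d = 129 ≡ 1 (mod 4), so O_K = ℤ[(1+√129)/2] and disc(K) = d = 129.
disc(K) = 129 is not divisible by 23; 23 is unramified.
Legendre symbol by Euler's criterion: (129/23) ≡ 129^11 ≡ 22 (mod 23), i.e. (129/23) = -1.
Legendre symbol -1 ⇒ 23 is inert.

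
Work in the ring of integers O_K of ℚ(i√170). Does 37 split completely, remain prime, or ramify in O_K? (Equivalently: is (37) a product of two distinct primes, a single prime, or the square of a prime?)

inert

d = -170 ≡ 2 (mod 4), so O_K = ℤ[√-170] and disc(K) = 4d = -680.
37 ∤ -680, so 37 is unramified.
Legendre symbol by Euler's criterion: (-170/37) ≡ (-170)^18 ≡ 36 (mod 37), i.e. (-170/37) = -1.
Legendre symbol -1 ⇒ 37 is inert.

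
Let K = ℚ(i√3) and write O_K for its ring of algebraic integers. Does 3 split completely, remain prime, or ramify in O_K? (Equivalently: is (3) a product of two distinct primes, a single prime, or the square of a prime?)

ramified — (3) = 𝔭²

Since -3 ≡ 1 mod 4, the ring of integers is ℤ[(1+√-3)/2] with discriminant -3.
Ramification test: 3 | -3. The prime 3 ramifies in K.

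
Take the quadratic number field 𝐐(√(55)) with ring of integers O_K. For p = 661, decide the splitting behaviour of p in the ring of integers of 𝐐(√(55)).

Since 55 ≢ 1 mod 4, the ring of integers is ℤ[√55] with discriminant 4·55 = 220.
disc(K) = 220 is not divisible by 661; 661 is unramified.
Legendre symbol by Euler's criterion: (55/661) ≡ 55^330 ≡ 1 (mod 661), i.e. (55/661) = 1.
d is a quadratic residue mod p, hence 661 splits in O_K.

splits completely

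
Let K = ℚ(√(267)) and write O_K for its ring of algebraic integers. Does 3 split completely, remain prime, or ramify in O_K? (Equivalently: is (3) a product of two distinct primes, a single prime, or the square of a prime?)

267 mod 4 = 3, hence disc K = 4·267 = 1068 and O_K = ℤ[√267].
disc(K) = 1068 = 3·356, so p = 3 is ramified.

ramified — (3) = 𝔭²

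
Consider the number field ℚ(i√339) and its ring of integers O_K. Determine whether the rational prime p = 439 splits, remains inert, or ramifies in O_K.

split

Since -339 ≡ 1 mod 4, the ring of integers is ℤ[(1+√-339)/2] with discriminant -339.
disc(K) = -339 is not divisible by 439; 439 is unramified.
Legendre symbol by Euler's criterion: (-339/439) ≡ (-339)^219 ≡ 1 (mod 439), i.e. (-339/439) = 1.
Legendre symbol 1 ⇒ 439 is split.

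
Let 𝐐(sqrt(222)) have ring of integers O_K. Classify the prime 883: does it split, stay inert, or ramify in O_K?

d = 222 ≡ 2 (mod 4), so O_K = ℤ[√222] and disc(K) = 4d = 888.
Since gcd(883, 888) = 1 the prime 883 does not ramify.
Legendre symbol by Euler's criterion: (222/883) ≡ 222^441 ≡ 882 (mod 883), i.e. (222/883) = -1.
Legendre symbol -1 ⇒ 883 is inert.

inert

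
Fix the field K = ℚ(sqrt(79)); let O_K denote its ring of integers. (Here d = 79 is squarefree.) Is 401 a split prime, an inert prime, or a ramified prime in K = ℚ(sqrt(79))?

Since 79 ≢ 1 mod 4, the ring of integers is ℤ[√79] with discriminant 4·79 = 316.
Since gcd(401, 316) = 1 the prime 401 does not ramify.
(79/401) = 79^200 mod 401 = 400, giving Legendre symbol -1.
Legendre symbol -1 ⇒ 401 is inert.

inert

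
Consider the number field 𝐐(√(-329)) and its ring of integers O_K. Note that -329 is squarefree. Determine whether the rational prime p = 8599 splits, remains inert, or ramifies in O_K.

-329 mod 4 = 3, hence disc K = 4·(-329) = -1316 and O_K = ℤ[√-329].
disc(K) = -1316 is not divisible by 8599; 8599 is unramified.
Legendre symbol by Euler's criterion: (-329/8599) ≡ (-329)^4299 ≡ 8598 (mod 8599), i.e. (-329/8599) = -1.
(-329/8599) = -1, so 8599 is inert.

p is inert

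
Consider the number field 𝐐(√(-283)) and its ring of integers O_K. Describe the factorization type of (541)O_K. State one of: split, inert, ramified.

d = -283 ≡ 1 (mod 4), so O_K = ℤ[(1+√-283)/2] and disc(K) = d = -283.
disc(K) = -283 is not divisible by 541; 541 is unramified.
(-283/541) = 258^270 mod 541 = 540, giving Legendre symbol -1.
Legendre symbol -1 ⇒ 541 is inert.

inert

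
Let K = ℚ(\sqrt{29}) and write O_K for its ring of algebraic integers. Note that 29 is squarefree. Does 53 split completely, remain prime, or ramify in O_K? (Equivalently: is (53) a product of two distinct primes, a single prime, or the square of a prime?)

53 splits in O_K

Since 29 ≡ 1 mod 4, the ring of integers is ℤ[(1+√29)/2] with discriminant 29.
disc(K) = 29 is not divisible by 53; 53 is unramified.
Euler's criterion: 29^26 mod 53 = 1. Thus (29|53) = 1.
d is a quadratic residue mod p, hence 53 splits in O_K.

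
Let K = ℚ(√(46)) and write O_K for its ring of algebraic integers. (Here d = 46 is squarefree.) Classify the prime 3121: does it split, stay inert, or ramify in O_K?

Since 46 ≢ 1 mod 4, the ring of integers is ℤ[√46] with discriminant 4·46 = 184.
3121 ∤ 184, so 3121 is unramified.
(46/3121) = 46^1560 mod 3121 = 1, giving Legendre symbol 1.
(46/3121) = 1, so 3121 splits.

p splits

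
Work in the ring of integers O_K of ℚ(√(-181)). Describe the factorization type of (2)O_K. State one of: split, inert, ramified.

ramified

d = -181 ≡ 3 (mod 4), so O_K = ℤ[√-181] and disc(K) = 4d = -724.
disc(K) = -724 = 2·(-362), so p = 2 is ramified.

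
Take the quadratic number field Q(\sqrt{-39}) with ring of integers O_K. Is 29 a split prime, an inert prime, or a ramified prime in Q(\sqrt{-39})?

-39 mod 4 = 1, hence disc K = -39 and O_K = ℤ[(1+√-39)/2].
Since gcd(29, -39) = 1 the prime 29 does not ramify.
Euler's criterion: (-39)^14 mod 29 = 28. Thus (-39|29) = -1.
Legendre symbol -1 ⇒ 29 is inert.

remains prime (inert)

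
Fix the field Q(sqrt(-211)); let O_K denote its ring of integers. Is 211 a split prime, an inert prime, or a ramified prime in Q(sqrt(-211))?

Since -211 ≡ 1 mod 4, the ring of integers is ℤ[(1+√-211)/2] with discriminant -211.
Ramification test: 211 | -211. The prime 211 ramifies in K.

p ramifies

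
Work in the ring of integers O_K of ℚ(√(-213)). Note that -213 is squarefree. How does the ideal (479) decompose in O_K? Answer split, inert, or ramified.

inert — (479) stays prime in O_K

Since -213 ≢ 1 mod 4, the ring of integers is ℤ[√-213] with discriminant 4·(-213) = -852.
disc(K) = -852 is not divisible by 479; 479 is unramified.
(-213/479) = 266^239 mod 479 = 478, giving Legendre symbol -1.
d is a non-residue mod p, hence 479 remains inert in O_K.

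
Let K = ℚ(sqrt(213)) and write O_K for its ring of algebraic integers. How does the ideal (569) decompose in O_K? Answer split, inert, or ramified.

inert — (569) stays prime in O_K

d = 213 ≡ 1 (mod 4), so O_K = ℤ[(1+√213)/2] and disc(K) = d = 213.
disc(K) = 213 is not divisible by 569; 569 is unramified.
Euler's criterion: 213^284 mod 569 = 568. Thus (213|569) = -1.
d is a non-residue mod p, hence 569 remains inert in O_K.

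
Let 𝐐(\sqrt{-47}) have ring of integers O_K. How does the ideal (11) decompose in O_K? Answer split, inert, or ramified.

inert

d = -47 ≡ 1 (mod 4), so O_K = ℤ[(1+√-47)/2] and disc(K) = d = -47.
11 ∤ -47, so 11 is unramified.
Euler's criterion: (-47)^5 mod 11 = 10. Thus (-47|11) = -1.
d is a non-residue mod p, hence 11 remains inert in O_K.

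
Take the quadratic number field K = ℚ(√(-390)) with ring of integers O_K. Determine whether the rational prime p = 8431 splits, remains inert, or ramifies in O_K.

d = -390 ≡ 2 (mod 4), so O_K = ℤ[√-390] and disc(K) = 4d = -1560.
disc(K) = -1560 is not divisible by 8431; 8431 is unramified.
(-390/8431) = 8041^4215 mod 8431 = 8430, giving Legendre symbol -1.
d is a non-residue mod p, hence 8431 remains inert in O_K.

8431 remains inert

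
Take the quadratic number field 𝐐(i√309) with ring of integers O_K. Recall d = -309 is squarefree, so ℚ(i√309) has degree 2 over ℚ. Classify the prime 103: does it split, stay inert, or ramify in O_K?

Since -309 ≢ 1 mod 4, the ring of integers is ℤ[√-309] with discriminant 4·(-309) = -1236.
103 divides disc(K) = -1236, so 103 ramifies.

ramified — (103) = 𝔭²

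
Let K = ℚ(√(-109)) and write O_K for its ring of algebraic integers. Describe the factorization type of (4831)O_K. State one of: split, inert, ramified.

inert

d = -109 ≡ 3 (mod 4), so O_K = ℤ[√-109] and disc(K) = 4d = -436.
Since gcd(4831, -436) = 1 the prime 4831 does not ramify.
Euler's criterion: (-109)^2415 mod 4831 = 4830. Thus (-109|4831) = -1.
Legendre symbol -1 ⇒ 4831 is inert.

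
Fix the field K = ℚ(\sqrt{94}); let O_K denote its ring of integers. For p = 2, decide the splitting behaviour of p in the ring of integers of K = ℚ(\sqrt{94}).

ramified — (2) = 𝔭²

94 mod 4 = 2, hence disc K = 4·94 = 376 and O_K = ℤ[√94].
disc(K) = 376 = 2·188, so p = 2 is ramified.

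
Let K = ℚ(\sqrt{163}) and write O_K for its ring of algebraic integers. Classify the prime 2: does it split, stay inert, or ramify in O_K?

d = 163 ≡ 3 (mod 4), so O_K = ℤ[√163] and disc(K) = 4d = 652.
disc(K) = 652 = 2·326, so p = 2 is ramified.

ramifies in O_K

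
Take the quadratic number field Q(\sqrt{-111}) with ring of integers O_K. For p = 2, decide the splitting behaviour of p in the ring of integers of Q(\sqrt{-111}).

2 splits in O_K

-111 mod 4 = 1, hence disc K = -111 and O_K = ℤ[(1+√-111)/2].
2 ∤ -111, so 2 is unramified.
d ≡ 1 (mod 8); the supplementary law gives 2 split.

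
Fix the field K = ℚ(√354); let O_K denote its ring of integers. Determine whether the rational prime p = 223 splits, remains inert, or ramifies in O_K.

354 mod 4 = 2, hence disc K = 4·354 = 1416 and O_K = ℤ[√354].
disc(K) = 1416 is not divisible by 223; 223 is unramified.
Legendre symbol by Euler's criterion: (354/223) ≡ 354^111 ≡ 1 (mod 223), i.e. (354/223) = 1.
(354/223) = 1, so 223 splits.

split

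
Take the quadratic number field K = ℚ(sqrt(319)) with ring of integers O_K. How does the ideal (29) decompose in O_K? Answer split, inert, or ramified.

319 mod 4 = 3, hence disc K = 4·319 = 1276 and O_K = ℤ[√319].
disc(K) = 1276 = 29·44, so p = 29 is ramified.

ramified — (29) = 𝔭²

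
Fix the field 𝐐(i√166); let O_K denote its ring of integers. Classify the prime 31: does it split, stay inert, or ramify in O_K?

Since -166 ≢ 1 mod 4, the ring of integers is ℤ[√-166] with discriminant 4·(-166) = -664.
disc(K) = -664 is not divisible by 31; 31 is unramified.
Euler's criterion: (-166)^15 mod 31 = 1. Thus (-166|31) = 1.
(-166/31) = 1, so 31 splits.

31 splits in O_K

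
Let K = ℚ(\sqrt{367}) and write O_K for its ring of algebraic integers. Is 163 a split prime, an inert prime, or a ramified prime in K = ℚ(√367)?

Since 367 ≢ 1 mod 4, the ring of integers is ℤ[√367] with discriminant 4·367 = 1468.
disc(K) = 1468 is not divisible by 163; 163 is unramified.
Euler's criterion: 367^81 mod 163 = 1. Thus (367|163) = 1.
Legendre symbol 1 ⇒ 163 is split.

p splits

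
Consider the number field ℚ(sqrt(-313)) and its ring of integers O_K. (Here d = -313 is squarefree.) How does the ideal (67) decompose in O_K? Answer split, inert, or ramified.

Since -313 ≢ 1 mod 4, the ring of integers is ℤ[√-313] with discriminant 4·(-313) = -1252.
67 ∤ -1252, so 67 is unramified.
Compute (-313/67) via Euler: 22^((67-1)/2) mod 67 = 1, so (-313/67) = 1.
d is a quadratic residue mod p, hence 67 splits in O_K.

67 splits in O_K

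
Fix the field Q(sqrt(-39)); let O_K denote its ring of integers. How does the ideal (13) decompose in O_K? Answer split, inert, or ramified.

p ramifies

Since -39 ≡ 1 mod 4, the ring of integers is ℤ[(1+√-39)/2] with discriminant -39.
Ramification test: 13 | -39. The prime 13 ramifies in K.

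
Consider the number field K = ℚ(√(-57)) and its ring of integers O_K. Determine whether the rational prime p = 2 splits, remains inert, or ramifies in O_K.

2 is ramified

d = -57 ≡ 3 (mod 4), so O_K = ℤ[√-57] and disc(K) = 4d = -228.
disc(K) = -228 = 2·(-114), so p = 2 is ramified.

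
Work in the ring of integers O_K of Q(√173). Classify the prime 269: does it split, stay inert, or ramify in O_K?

split — (269) = 𝔭₁𝔭₂ with 𝔭₁ ≠ 𝔭₂

173 mod 4 = 1, hence disc K = 173 and O_K = ℤ[(1+√173)/2].
Since gcd(269, 173) = 1 the prime 269 does not ramify.
(173/269) = 173^134 mod 269 = 1, giving Legendre symbol 1.
(173/269) = 1, so 269 splits.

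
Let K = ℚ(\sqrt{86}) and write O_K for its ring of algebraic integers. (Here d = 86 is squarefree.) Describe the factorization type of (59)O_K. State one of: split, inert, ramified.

59 splits in O_K

d = 86 ≡ 2 (mod 4), so O_K = ℤ[√86] and disc(K) = 4d = 344.
59 ∤ 344, so 59 is unramified.
(86/59) = 27^29 mod 59 = 1, giving Legendre symbol 1.
Legendre symbol 1 ⇒ 59 is split.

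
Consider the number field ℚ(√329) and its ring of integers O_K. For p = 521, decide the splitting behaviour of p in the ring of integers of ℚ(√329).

521 remains inert

Since 329 ≡ 1 mod 4, the ring of integers is ℤ[(1+√329)/2] with discriminant 329.
Since gcd(521, 329) = 1 the prime 521 does not ramify.
Legendre symbol by Euler's criterion: (329/521) ≡ 329^260 ≡ 520 (mod 521), i.e. (329/521) = -1.
(329/521) = -1, so 521 is inert.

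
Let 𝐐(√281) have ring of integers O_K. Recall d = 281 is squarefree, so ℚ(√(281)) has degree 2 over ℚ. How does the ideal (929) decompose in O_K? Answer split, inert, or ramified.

splits completely

281 mod 4 = 1, hence disc K = 281 and O_K = ℤ[(1+√281)/2].
disc(K) = 281 is not divisible by 929; 929 is unramified.
Compute (281/929) via Euler: 281^((929-1)/2) mod 929 = 1, so (281/929) = 1.
Legendre symbol 1 ⇒ 929 is split.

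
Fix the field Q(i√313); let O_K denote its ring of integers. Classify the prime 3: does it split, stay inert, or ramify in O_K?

remains prime (inert)

Since -313 ≢ 1 mod 4, the ring of integers is ℤ[√-313] with discriminant 4·(-313) = -1252.
Since gcd(3, -1252) = 1 the prime 3 does not ramify.
Legendre symbol by Euler's criterion: (-313/3) ≡ (-313)^1 ≡ 2 (mod 3), i.e. (-313/3) = -1.
Legendre symbol -1 ⇒ 3 is inert.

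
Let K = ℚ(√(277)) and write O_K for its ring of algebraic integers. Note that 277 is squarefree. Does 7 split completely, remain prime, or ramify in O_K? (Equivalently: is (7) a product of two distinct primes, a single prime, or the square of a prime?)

d = 277 ≡ 1 (mod 4), so O_K = ℤ[(1+√277)/2] and disc(K) = d = 277.
Since gcd(7, 277) = 1 the prime 7 does not ramify.
Compute (277/7) via Euler: 4^((7-1)/2) mod 7 = 1, so (277/7) = 1.
(277/7) = 1, so 7 splits.

p splits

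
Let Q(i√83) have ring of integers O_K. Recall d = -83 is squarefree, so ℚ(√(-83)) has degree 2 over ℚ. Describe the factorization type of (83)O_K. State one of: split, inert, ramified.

ramified

-83 mod 4 = 1, hence disc K = -83 and O_K = ℤ[(1+√-83)/2].
disc(K) = -83 = 83·(-1), so p = 83 is ramified.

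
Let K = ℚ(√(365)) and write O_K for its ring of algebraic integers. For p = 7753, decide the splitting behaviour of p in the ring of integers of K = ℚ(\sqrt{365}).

split — (7753) = 𝔭₁𝔭₂ with 𝔭₁ ≠ 𝔭₂

Since 365 ≡ 1 mod 4, the ring of integers is ℤ[(1+√365)/2] with discriminant 365.
7753 ∤ 365, so 7753 is unramified.
(365/7753) = 365^3876 mod 7753 = 1, giving Legendre symbol 1.
d is a quadratic residue mod p, hence 7753 splits in O_K.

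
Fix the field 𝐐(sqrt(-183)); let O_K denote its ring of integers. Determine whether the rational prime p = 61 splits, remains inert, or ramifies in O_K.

-183 mod 4 = 1, hence disc K = -183 and O_K = ℤ[(1+√-183)/2].
61 divides disc(K) = -183, so 61 ramifies.

ramifies in O_K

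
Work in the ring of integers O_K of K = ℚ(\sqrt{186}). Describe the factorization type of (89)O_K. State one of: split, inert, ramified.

d = 186 ≡ 2 (mod 4), so O_K = ℤ[√186] and disc(K) = 4d = 744.
Since gcd(89, 744) = 1 the prime 89 does not ramify.
Compute (186/89) via Euler: 8^((89-1)/2) mod 89 = 1, so (186/89) = 1.
Legendre symbol 1 ⇒ 89 is split.

split — (89) = 𝔭₁𝔭₂ with 𝔭₁ ≠ 𝔭₂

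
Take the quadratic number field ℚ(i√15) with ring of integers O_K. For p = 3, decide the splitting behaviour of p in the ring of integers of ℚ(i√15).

p ramifies

Since -15 ≡ 1 mod 4, the ring of integers is ℤ[(1+√-15)/2] with discriminant -15.
disc(K) = -15 = 3·(-5), so p = 3 is ramified.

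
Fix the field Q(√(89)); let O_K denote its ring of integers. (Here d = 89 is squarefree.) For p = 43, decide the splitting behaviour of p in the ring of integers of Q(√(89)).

d = 89 ≡ 1 (mod 4), so O_K = ℤ[(1+√89)/2] and disc(K) = d = 89.
43 ∤ 89, so 43 is unramified.
Euler's criterion: 89^21 mod 43 = 42. Thus (89|43) = -1.
d is a non-residue mod p, hence 43 remains inert in O_K.

43 remains inert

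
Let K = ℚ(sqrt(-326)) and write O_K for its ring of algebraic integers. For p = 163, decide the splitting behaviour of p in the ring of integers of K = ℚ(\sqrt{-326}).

ramifies in O_K

d = -326 ≡ 2 (mod 4), so O_K = ℤ[√-326] and disc(K) = 4d = -1304.
163 divides disc(K) = -1304, so 163 ramifies.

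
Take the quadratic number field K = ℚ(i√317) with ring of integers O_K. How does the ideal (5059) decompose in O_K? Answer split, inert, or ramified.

split — (5059) = 𝔭₁𝔭₂ with 𝔭₁ ≠ 𝔭₂

d = -317 ≡ 3 (mod 4), so O_K = ℤ[√-317] and disc(K) = 4d = -1268.
Since gcd(5059, -1268) = 1 the prime 5059 does not ramify.
Compute (-317/5059) via Euler: 4742^((5059-1)/2) mod 5059 = 1, so (-317/5059) = 1.
d is a quadratic residue mod p, hence 5059 splits in O_K.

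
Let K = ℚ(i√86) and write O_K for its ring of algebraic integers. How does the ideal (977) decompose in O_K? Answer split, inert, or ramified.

splits completely

-86 mod 4 = 2, hence disc K = 4·(-86) = -344 and O_K = ℤ[√-86].
disc(K) = -344 is not divisible by 977; 977 is unramified.
Legendre symbol by Euler's criterion: (-86/977) ≡ (-86)^488 ≡ 1 (mod 977), i.e. (-86/977) = 1.
(-86/977) = 1, so 977 splits.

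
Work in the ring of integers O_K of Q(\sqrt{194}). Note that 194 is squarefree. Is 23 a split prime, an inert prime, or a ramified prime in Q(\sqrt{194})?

d = 194 ≡ 2 (mod 4), so O_K = ℤ[√194] and disc(K) = 4d = 776.
23 ∤ 776, so 23 is unramified.
Euler's criterion: 194^11 mod 23 = 22. Thus (194|23) = -1.
d is a non-residue mod p, hence 23 remains inert in O_K.

p is inert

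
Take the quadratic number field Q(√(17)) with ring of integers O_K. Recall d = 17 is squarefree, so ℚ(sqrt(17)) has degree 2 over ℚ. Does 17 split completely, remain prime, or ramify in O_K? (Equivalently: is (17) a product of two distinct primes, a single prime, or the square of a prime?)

Since 17 ≡ 1 mod 4, the ring of integers is ℤ[(1+√17)/2] with discriminant 17.
17 divides disc(K) = 17, so 17 ramifies.

ramifies in O_K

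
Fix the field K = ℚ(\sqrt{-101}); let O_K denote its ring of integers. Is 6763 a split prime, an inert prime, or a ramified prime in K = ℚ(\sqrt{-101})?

Since -101 ≢ 1 mod 4, the ring of integers is ℤ[√-101] with discriminant 4·(-101) = -404.
Since gcd(6763, -404) = 1 the prime 6763 does not ramify.
(-101/6763) = 6662^3381 mod 6763 = 6762, giving Legendre symbol -1.
(-101/6763) = -1, so 6763 is inert.

p is inert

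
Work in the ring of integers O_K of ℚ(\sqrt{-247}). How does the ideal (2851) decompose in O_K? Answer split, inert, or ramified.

Since -247 ≡ 1 mod 4, the ring of integers is ℤ[(1+√-247)/2] with discriminant -247.
disc(K) = -247 is not divisible by 2851; 2851 is unramified.
Euler's criterion: (-247)^1425 mod 2851 = 1. Thus (-247|2851) = 1.
d is a quadratic residue mod p, hence 2851 splits in O_K.

2851 splits in O_K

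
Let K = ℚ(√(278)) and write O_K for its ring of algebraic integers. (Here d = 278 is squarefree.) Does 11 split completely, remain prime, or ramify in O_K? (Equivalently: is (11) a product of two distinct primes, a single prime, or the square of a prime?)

p splits

d = 278 ≡ 2 (mod 4), so O_K = ℤ[√278] and disc(K) = 4d = 1112.
disc(K) = 1112 is not divisible by 11; 11 is unramified.
Compute (278/11) via Euler: 3^((11-1)/2) mod 11 = 1, so (278/11) = 1.
d is a quadratic residue mod p, hence 11 splits in O_K.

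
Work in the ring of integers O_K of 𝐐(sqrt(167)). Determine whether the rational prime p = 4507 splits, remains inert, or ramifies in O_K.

Since 167 ≢ 1 mod 4, the ring of integers is ℤ[√167] with discriminant 4·167 = 668.
Since gcd(4507, 668) = 1 the prime 4507 does not ramify.
Legendre symbol by Euler's criterion: (167/4507) ≡ 167^2253 ≡ 1 (mod 4507), i.e. (167/4507) = 1.
d is a quadratic residue mod p, hence 4507 splits in O_K.

4507 splits in O_K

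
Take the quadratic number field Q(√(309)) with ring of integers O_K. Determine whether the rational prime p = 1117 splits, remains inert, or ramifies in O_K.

remains prime (inert)

309 mod 4 = 1, hence disc K = 309 and O_K = ℤ[(1+√309)/2].
Since gcd(1117, 309) = 1 the prime 1117 does not ramify.
Legendre symbol by Euler's criterion: (309/1117) ≡ 309^558 ≡ 1116 (mod 1117), i.e. (309/1117) = -1.
(309/1117) = -1, so 1117 is inert.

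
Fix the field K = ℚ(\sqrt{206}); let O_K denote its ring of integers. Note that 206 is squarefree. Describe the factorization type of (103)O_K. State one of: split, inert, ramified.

d = 206 ≡ 2 (mod 4), so O_K = ℤ[√206] and disc(K) = 4d = 824.
103 divides disc(K) = 824, so 103 ramifies.

p ramifies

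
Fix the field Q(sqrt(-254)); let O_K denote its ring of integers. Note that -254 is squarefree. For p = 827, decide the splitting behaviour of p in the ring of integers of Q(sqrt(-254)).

splits completely

-254 mod 4 = 2, hence disc K = 4·(-254) = -1016 and O_K = ℤ[√-254].
827 ∤ -1016, so 827 is unramified.
Euler's criterion: (-254)^413 mod 827 = 1. Thus (-254|827) = 1.
(-254/827) = 1, so 827 splits.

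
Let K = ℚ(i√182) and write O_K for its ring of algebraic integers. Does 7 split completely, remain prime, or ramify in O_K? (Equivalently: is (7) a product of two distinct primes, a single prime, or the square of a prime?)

ramifies in O_K

d = -182 ≡ 2 (mod 4), so O_K = ℤ[√-182] and disc(K) = 4d = -728.
Ramification test: 7 | -728. The prime 7 ramifies in K.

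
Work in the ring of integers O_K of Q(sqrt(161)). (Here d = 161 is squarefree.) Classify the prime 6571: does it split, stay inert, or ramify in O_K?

Since 161 ≡ 1 mod 4, the ring of integers is ℤ[(1+√161)/2] with discriminant 161.
6571 ∤ 161, so 6571 is unramified.
Euler's criterion: 161^3285 mod 6571 = 6570. Thus (161|6571) = -1.
d is a non-residue mod p, hence 6571 remains inert in O_K.

inert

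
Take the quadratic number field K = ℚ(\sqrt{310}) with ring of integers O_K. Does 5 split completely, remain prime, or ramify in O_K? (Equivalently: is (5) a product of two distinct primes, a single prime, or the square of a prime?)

Since 310 ≢ 1 mod 4, the ring of integers is ℤ[√310] with discriminant 4·310 = 1240.
Ramification test: 5 | 1240. The prime 5 ramifies in K.

ramifies in O_K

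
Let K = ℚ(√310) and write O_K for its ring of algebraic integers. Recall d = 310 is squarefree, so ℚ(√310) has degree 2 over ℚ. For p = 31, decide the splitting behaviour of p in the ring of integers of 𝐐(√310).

Since 310 ≢ 1 mod 4, the ring of integers is ℤ[√310] with discriminant 4·310 = 1240.
disc(K) = 1240 = 31·40, so p = 31 is ramified.

31 is ramified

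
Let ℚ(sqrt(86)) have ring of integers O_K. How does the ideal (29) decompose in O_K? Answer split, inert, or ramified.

29 splits in O_K

Since 86 ≢ 1 mod 4, the ring of integers is ℤ[√86] with discriminant 4·86 = 344.
disc(K) = 344 is not divisible by 29; 29 is unramified.
Euler's criterion: 86^14 mod 29 = 1. Thus (86|29) = 1.
Legendre symbol 1 ⇒ 29 is split.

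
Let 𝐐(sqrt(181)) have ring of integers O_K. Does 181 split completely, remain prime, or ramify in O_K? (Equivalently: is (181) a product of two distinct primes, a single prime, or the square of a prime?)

d = 181 ≡ 1 (mod 4), so O_K = ℤ[(1+√181)/2] and disc(K) = d = 181.
181 divides disc(K) = 181, so 181 ramifies.

ramified — (181) = 𝔭²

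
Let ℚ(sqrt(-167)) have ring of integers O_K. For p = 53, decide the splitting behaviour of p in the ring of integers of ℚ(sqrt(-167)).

inert — (53) stays prime in O_K

Since -167 ≡ 1 mod 4, the ring of integers is ℤ[(1+√-167)/2] with discriminant -167.
Since gcd(53, -167) = 1 the prime 53 does not ramify.
Euler's criterion: (-167)^26 mod 53 = 52. Thus (-167|53) = -1.
(-167/53) = -1, so 53 is inert.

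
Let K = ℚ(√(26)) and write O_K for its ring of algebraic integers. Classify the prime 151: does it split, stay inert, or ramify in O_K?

26 mod 4 = 2, hence disc K = 4·26 = 104 and O_K = ℤ[√26].
Since gcd(151, 104) = 1 the prime 151 does not ramify.
(26/151) = 26^75 mod 151 = 150, giving Legendre symbol -1.
(26/151) = -1, so 151 is inert.

p is inert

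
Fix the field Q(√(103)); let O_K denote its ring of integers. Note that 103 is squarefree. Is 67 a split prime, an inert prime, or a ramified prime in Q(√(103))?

103 mod 4 = 3, hence disc K = 4·103 = 412 and O_K = ℤ[√103].
67 ∤ 412, so 67 is unramified.
Legendre symbol by Euler's criterion: (103/67) ≡ 103^33 ≡ 1 (mod 67), i.e. (103/67) = 1.
(103/67) = 1, so 67 splits.

split — (67) = 𝔭₁𝔭₂ with 𝔭₁ ≠ 𝔭₂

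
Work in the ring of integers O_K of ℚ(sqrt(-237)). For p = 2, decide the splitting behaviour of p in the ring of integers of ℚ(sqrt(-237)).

ramifies in O_K

Since -237 ≢ 1 mod 4, the ring of integers is ℤ[√-237] with discriminant 4·(-237) = -948.
2 divides disc(K) = -948, so 2 ramifies.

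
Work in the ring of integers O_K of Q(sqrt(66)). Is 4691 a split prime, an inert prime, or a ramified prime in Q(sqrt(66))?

p splits

d = 66 ≡ 2 (mod 4), so O_K = ℤ[√66] and disc(K) = 4d = 264.
Since gcd(4691, 264) = 1 the prime 4691 does not ramify.
Euler's criterion: 66^2345 mod 4691 = 1. Thus (66|4691) = 1.
(66/4691) = 1, so 4691 splits.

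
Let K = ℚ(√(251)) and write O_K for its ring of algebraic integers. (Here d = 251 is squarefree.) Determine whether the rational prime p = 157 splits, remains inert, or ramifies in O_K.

inert

Since 251 ≢ 1 mod 4, the ring of integers is ℤ[√251] with discriminant 4·251 = 1004.
157 ∤ 1004, so 157 is unramified.
Compute (251/157) via Euler: 94^((157-1)/2) mod 157 = 156, so (251/157) = -1.
(251/157) = -1, so 157 is inert.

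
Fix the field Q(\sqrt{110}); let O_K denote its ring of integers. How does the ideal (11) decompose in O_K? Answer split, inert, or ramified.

11 is ramified

d = 110 ≡ 2 (mod 4), so O_K = ℤ[√110] and disc(K) = 4d = 440.
Ramification test: 11 | 440. The prime 11 ramifies in K.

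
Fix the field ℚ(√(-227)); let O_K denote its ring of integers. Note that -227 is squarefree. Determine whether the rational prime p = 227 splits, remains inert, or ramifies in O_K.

-227 mod 4 = 1, hence disc K = -227 and O_K = ℤ[(1+√-227)/2].
227 divides disc(K) = -227, so 227 ramifies.

227 is ramified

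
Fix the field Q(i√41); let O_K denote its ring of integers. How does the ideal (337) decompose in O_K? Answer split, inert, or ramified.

Since -41 ≢ 1 mod 4, the ring of integers is ℤ[√-41] with discriminant 4·(-41) = -164.
disc(K) = -164 is not divisible by 337; 337 is unramified.
Legendre symbol by Euler's criterion: (-41/337) ≡ (-41)^168 ≡ 1 (mod 337), i.e. (-41/337) = 1.
d is a quadratic residue mod p, hence 337 splits in O_K.

splits completely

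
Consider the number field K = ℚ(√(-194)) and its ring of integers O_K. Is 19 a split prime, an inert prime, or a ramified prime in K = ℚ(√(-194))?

-194 mod 4 = 2, hence disc K = 4·(-194) = -776 and O_K = ℤ[√-194].
disc(K) = -776 is not divisible by 19; 19 is unramified.
(-194/19) = 15^9 mod 19 = 18, giving Legendre symbol -1.
Legendre symbol -1 ⇒ 19 is inert.

p is inert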